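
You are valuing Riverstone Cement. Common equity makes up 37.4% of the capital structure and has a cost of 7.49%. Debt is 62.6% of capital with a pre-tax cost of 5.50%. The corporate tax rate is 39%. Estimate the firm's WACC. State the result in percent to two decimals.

After-tax cost of debt = 5.5% × (1 − 39%) = 3.3550%.
WACC = 0.374 × 7.4900% + 0.626 × 3.3550% = 4.9015%.

4.90%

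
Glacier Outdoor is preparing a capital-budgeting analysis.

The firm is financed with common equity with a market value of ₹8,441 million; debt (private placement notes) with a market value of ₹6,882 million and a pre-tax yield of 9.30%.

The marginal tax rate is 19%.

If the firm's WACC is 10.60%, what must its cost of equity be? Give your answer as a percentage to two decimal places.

Total capital V = 8441 + 6882 = 15323.
Equity weight = 8441/15323 = 0.5509.
Private placement notes weight = 6882/15323 = 0.4491.
Debt contribution = 0.4491 × 9.3% × (1 − 19%) = 3.3833%.
Required equity contribution = 10.6% − 3.3833% = 7.2167%.
Re = 7.2167% / 0.5509 = 13.1005%.

13.10%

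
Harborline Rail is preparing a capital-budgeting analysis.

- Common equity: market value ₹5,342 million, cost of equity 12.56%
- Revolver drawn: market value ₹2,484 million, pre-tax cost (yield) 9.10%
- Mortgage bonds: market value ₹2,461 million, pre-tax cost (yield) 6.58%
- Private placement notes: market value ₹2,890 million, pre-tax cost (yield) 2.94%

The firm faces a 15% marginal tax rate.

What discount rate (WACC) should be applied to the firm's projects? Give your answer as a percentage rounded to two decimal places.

8.14%

Total capital V = 5342 + 2484 + 2461 + 2890 = 13177.
Equity: weight = 5342/13177 = 0.4054; cost = 12.56%.
Revolver drawn: weight = 2484/13177 = 0.1885; after-tax cost = 9.1% × (1 − 15%) = 7.7350%.
Mortgage bonds: weight = 2461/13177 = 0.1868; after-tax cost = 6.58% × (1 − 15%) = 5.5930%.
Private placement notes: weight = 2890/13177 = 0.2193; after-tax cost = 2.94% × (1 − 15%) = 2.4990%.
WACC = 0.4054 × 12.5600% + 0.1885 × 7.7350% + 0.1868 × 5.5930% + 0.2193 × 2.4990% = 8.1427%.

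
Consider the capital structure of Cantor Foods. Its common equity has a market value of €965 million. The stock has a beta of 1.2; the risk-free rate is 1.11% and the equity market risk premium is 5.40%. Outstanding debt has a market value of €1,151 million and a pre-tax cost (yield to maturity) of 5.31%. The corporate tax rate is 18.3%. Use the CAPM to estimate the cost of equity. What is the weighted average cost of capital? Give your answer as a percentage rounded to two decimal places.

Cost of equity via CAPM: Re = 1.11% + 1.2 × 5.4% = 7.5900%.
Total capital V = 965 + 1151 = 2116.
Equity: weight = 965/2116 = 0.4560; cost = 7.59%.
Debt: weight = 1151/2116 = 0.5440; after-tax cost = 5.31% × (1 − 18.3%) = 4.3383%.
WACC = 0.4560 × 7.5900% + 0.5440 × 4.3383% = 5.8212%.

5.82%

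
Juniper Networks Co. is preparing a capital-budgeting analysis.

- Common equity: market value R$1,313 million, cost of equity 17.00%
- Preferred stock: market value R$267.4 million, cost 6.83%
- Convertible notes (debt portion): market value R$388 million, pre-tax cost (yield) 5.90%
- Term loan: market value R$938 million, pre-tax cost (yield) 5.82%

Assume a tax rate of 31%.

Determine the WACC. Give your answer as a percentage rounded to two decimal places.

10.15%

Total capital V = 1313 + 267.4 + 388 + 938 = 2906.4.
Equity: weight = 1313/2906.4 = 0.4518; cost = 17%.
Preferred: weight = 267.4/2906.4 = 0.0920; cost = 6.83%.
Convertible notes (debt portion): weight = 388/2906.4 = 0.1335; after-tax cost = 5.9% × (1 − 31%) = 4.0710%.
Term loan: weight = 938/2906.4 = 0.3227; after-tax cost = 5.82% × (1 − 31%) = 4.0158%.
WACC = 0.4518 × 17.0000% + 0.0920 × 6.8300% + 0.1335 × 4.0710% + 0.3227 × 4.0158% = 10.1478%.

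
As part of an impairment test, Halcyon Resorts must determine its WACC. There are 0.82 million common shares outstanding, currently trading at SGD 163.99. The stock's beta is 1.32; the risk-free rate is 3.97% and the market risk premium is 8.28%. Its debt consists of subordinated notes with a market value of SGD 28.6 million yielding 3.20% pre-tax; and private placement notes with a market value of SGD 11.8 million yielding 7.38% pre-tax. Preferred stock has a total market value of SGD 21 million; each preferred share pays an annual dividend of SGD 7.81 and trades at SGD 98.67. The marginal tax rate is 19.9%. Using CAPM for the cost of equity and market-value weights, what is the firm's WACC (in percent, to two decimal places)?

11.81%

Cost of equity via CAPM: Re = 3.97% + 1.32 × 8.28% = 14.8996%.
Cost of preferred: Rp = 7.81 / 98.67 = 7.9153%.
Market value of equity E = 163.99 × 0.82m = 134.4718m.
Total capital V = 134.4718 + 21 + 28.6 + 11.8 = 195.8718.
Equity: weight = 134.4718/195.8718 = 0.6865; cost = 14.8996%.
Preferred: weight = 21/195.8718 = 0.1072; cost = 7.9153%.
Subordinated notes: weight = 28.6/195.8718 = 0.1460; after-tax cost = 3.2% × (1 − 19.9%) = 2.5632%.
Private placement notes: weight = 11.8/195.8718 = 0.0602; after-tax cost = 7.38% × (1 − 19.9%) = 5.9114%.
WACC = 0.6865 × 14.8996% + 0.1072 × 7.9153% + 0.1460 × 2.5632% + 0.0602 × 5.9114% = 11.8080%.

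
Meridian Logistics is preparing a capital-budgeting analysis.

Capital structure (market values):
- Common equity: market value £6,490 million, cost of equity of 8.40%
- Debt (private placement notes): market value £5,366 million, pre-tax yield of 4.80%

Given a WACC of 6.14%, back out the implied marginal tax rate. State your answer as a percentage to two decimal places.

Total capital V = 6490 + 5366 = 11856.
Equity weight = 6490/11856 = 0.5474.
Private placement notes weight = 5366/11856 = 0.4526.
Equity contribution = 0.5474 × 8.4% = 4.5982%.
Debt contribution must be 6.14% − 4.5982% = 1.5418%.
0.4526 × 4.8% × (1 − T) = 1.5418%  ⇒  (1 − T) = 0.7097.
T = 29.0291%.

29.03%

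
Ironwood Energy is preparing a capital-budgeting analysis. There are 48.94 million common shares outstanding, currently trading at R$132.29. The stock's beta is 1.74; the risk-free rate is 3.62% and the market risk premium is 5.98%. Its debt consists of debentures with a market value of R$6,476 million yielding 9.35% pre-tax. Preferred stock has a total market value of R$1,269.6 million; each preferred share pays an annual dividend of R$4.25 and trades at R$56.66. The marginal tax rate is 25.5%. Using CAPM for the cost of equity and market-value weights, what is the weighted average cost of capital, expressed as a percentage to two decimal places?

10.23%

Cost of equity via CAPM: Re = 3.62% + 1.74 × 5.98% = 14.0252%.
Cost of preferred: Rp = 4.25 / 56.66 = 7.5009%.
Market value of equity E = 132.29 × 48.94m = 6474.2726m.
Total capital V = 6474.2726 + 1269.6 + 6476 = 14219.8726.
Equity: weight = 6474.2726/14219.8726 = 0.4553; cost = 14.0252%.
Preferred: weight = 1269.6/14219.8726 = 0.0893; cost = 7.5009%.
Debentures: weight = 6476/14219.8726 = 0.4554; after-tax cost = 9.35% × (1 − 25.5%) = 6.9657%.
WACC = 0.4553 × 14.0252% + 0.0893 × 7.5009% + 0.4554 × 6.9657% = 10.2277%.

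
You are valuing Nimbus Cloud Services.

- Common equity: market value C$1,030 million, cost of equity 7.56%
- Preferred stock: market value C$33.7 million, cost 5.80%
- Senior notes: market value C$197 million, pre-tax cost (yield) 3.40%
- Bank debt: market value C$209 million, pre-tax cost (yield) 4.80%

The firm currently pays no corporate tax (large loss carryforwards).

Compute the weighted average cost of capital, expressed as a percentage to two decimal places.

6.57%

Total capital V = 1030 + 33.7 + 197 + 209 = 1469.7.
Equity: weight = 1030/1469.7 = 0.7008; cost = 7.56%.
Preferred: weight = 33.7/1469.7 = 0.0229; cost = 5.8%.
Senior notes: weight = 197/1469.7 = 0.1340; after-tax cost = 3.4% × (1 − 0%) = 3.4000%.
Bank debt: weight = 209/1469.7 = 0.1422; after-tax cost = 4.8% × (1 − 0%) = 4.8000%.
WACC = 0.7008 × 7.5600% + 0.0229 × 5.8000% + 0.1340 × 3.4000% + 0.1422 × 4.8000% = 6.5695%.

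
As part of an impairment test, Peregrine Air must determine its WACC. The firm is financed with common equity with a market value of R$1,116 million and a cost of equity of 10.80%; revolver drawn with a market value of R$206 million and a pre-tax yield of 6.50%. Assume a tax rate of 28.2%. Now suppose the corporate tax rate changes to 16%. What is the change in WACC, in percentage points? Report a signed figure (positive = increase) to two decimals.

Current WACC:
Total capital V = 1116 + 206 = 1322.
Equity: weight = 1116/1322 = 0.8442; cost = 10.8%.
Revolver drawn: weight = 206/1322 = 0.1558; after-tax cost = 6.5% × (1 − 28.2%) = 4.6670%.
WACC = 0.8442 × 10.8000% + 0.1558 × 4.6670% = 9.8443%.
After the change:
Total capital V = 1116 + 206 = 1322.
Equity: weight = 1116/1322 = 0.8442; cost = 10.8%.
Revolver drawn: weight = 206/1322 = 0.1558; after-tax cost = 6.5% × (1 − 16%) = 5.4600%.
WACC = 0.8442 × 10.8000% + 0.1558 × 5.4600% = 9.9679%.
Change in WACC = 9.9679% − 9.8443% = 0.1236 pp.

+0.12 pp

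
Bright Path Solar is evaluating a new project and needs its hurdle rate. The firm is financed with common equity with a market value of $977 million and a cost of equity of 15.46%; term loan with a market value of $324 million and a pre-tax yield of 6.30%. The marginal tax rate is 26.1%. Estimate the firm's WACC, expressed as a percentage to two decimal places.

Total capital V = 977 + 324 = 1301.
Equity: weight = 977/1301 = 0.7510; cost = 15.46%.
Term loan: weight = 324/1301 = 0.2490; after-tax cost = 6.3% × (1 − 26.1%) = 4.6557%.
WACC = 0.7510 × 15.4600% + 0.2490 × 4.6557% = 12.7693%.

12.77%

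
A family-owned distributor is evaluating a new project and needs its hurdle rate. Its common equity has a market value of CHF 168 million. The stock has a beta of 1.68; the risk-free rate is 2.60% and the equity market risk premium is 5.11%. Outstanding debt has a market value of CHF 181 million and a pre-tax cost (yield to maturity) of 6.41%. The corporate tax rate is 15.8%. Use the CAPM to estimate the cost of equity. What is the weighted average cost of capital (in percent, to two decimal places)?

8.18%

Cost of equity via CAPM: Re = 2.6% + 1.68 × 5.11% = 11.1848%.
Total capital V = 168 + 181 = 349.
Equity: weight = 168/349 = 0.4814; cost = 11.1848%.
Debt: weight = 181/349 = 0.5186; after-tax cost = 6.41% × (1 − 15.8%) = 5.3972%.
WACC = 0.4814 × 11.1848% + 0.5186 × 5.3972% = 8.1832%.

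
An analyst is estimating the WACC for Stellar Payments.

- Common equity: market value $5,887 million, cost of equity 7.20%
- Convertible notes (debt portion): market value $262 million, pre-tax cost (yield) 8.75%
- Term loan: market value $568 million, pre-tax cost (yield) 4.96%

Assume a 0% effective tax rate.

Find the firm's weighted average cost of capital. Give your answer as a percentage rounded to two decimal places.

Total capital V = 5887 + 262 + 568 = 6717.
Equity: weight = 5887/6717 = 0.8764; cost = 7.2%.
Convertible notes (debt portion): weight = 262/6717 = 0.0390; after-tax cost = 8.75% × (1 − 0%) = 8.7500%.
Term loan: weight = 568/6717 = 0.0846; after-tax cost = 4.96% × (1 − 0%) = 4.9600%.
WACC = 0.8764 × 7.2000% + 0.0390 × 8.7500% + 0.0846 × 4.9600% = 7.0710%.

7.07%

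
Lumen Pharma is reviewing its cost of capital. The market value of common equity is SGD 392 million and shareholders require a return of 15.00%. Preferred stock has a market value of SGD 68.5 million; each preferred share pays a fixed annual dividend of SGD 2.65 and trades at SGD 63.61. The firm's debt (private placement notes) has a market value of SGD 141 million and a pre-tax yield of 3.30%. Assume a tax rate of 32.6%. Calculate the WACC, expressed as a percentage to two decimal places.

10.77%

Cost of preferred: Rp = 2.65 / 63.61 = 4.1660%.
Total capital V = 392 + 68.5 + 141 = 601.5.
Equity: weight = 392/601.5 = 0.6517; cost = 15%.
Preferred: weight = 68.5/601.5 = 0.1139; cost = 4.166%.
Private placement notes: weight = 141/601.5 = 0.2344; after-tax cost = 3.3% × (1 − 32.6%) = 2.2242%.
WACC = 0.6517 × 15.0000% + 0.1139 × 4.1660% + 0.2344 × 2.2242% = 10.7714%.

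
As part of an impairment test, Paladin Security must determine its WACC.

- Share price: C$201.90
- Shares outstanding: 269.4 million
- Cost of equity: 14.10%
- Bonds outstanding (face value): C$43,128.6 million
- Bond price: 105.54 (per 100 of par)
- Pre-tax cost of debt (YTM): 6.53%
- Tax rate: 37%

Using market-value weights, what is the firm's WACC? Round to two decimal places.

Market value of equity E = 201.9 × 269.4m = 54391.86m. Market value of debt D = 43128.6m × 105.54/100 = 45517.92444m.
Total capital V = 54391.86 + 45517.92444 = 99909.78444.
Equity: weight = 54391.86/99909.78444 = 0.5444; cost = 14.1%.
Bonds outstanding: weight = 45517.92444/99909.78444 = 0.4556; after-tax cost = 6.53% × (1 − 37%) = 4.1139%.
WACC = 0.5444 × 14.1000% + 0.4556 × 4.1139% = 9.5504%.

9.55%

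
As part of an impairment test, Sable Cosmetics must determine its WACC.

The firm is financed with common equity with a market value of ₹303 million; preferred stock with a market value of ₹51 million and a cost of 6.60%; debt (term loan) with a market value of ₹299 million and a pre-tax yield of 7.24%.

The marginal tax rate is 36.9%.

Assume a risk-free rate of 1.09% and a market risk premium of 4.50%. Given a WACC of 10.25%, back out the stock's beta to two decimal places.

3.42

Total capital V = 303 + 51 + 299 = 653.
Equity weight = 303/653 = 0.4640.
Preferred weight = 51/653 = 0.0781.
Term loan weight = 299/653 = 0.4579.
Debt contribution = 0.4579 × 7.24% × (1 − 36.9%) = 2.0918%.
Preferred contribution = 0.0781 × 6.6% = 0.5155%.
Required equity contribution = 10.25% − 2.6073% = 7.6427%  ⇒  Re = 16.4709%.
CAPM: 16.4709% = 1.09% + β × 4.5%  ⇒  β = 3.4180.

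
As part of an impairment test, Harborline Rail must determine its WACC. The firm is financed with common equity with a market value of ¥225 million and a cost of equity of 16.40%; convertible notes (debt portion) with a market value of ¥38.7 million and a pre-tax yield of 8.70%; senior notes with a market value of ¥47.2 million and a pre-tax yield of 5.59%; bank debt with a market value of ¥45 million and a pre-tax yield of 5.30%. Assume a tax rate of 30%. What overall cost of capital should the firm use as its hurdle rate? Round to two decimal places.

12.02%

Total capital V = 225 + 38.7 + 47.2 + 45 = 355.9.
Equity: weight = 225/355.9 = 0.6322; cost = 16.4%.
Convertible notes (debt portion): weight = 38.7/355.9 = 0.1087; after-tax cost = 8.7% × (1 − 30%) = 6.0900%.
Senior notes: weight = 47.2/355.9 = 0.1326; after-tax cost = 5.59% × (1 − 30%) = 3.9130%.
Bank debt: weight = 45/355.9 = 0.1264; after-tax cost = 5.3% × (1 − 30%) = 3.7100%.
WACC = 0.6322 × 16.4000% + 0.1087 × 6.0900% + 0.1326 × 3.9130% + 0.1264 × 3.7100% = 12.0183%.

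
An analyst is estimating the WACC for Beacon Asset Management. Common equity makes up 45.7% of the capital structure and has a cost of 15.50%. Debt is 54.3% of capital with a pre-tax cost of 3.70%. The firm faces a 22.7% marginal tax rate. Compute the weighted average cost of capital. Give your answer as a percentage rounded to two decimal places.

8.64%

After-tax cost of debt = 3.7% × (1 − 22.7%) = 2.8601%.
WACC = 0.457 × 15.5000% + 0.543 × 2.8601% = 8.6365%.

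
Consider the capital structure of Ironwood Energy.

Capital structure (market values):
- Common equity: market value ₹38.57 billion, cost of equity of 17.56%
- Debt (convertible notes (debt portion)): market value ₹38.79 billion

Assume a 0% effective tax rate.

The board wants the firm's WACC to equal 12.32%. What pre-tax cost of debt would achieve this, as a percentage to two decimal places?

Total capital V = 38.57 + 38.79 = 77.36.
Equity weight = 38.57/77.36 = 0.4986.
Convertible notes (debt portion) weight = 38.79/77.36 = 0.5014.
Equity contribution = 0.4986 × 17.56% = 8.7550%.
Remaining for debt = 12.32% − 8.7550% = 3.5650%.
Rd × (1 − 0%) × 0.5014 = 3.5650%  ⇒  Rd = 7.1097%.

7.11%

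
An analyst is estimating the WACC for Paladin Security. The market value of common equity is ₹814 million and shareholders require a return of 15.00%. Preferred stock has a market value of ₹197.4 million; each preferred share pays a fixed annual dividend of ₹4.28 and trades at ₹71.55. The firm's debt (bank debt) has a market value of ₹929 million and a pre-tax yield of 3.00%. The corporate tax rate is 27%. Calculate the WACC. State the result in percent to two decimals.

7.95%

Cost of preferred: Rp = 4.28 / 71.55 = 5.9818%.
Total capital V = 814 + 197.4 + 929 = 1940.4.
Equity: weight = 814/1940.4 = 0.4195; cost = 15%.
Preferred: weight = 197.4/1940.4 = 0.1017; cost = 5.9818%.
Bank debt: weight = 929/1940.4 = 0.4788; after-tax cost = 3% × (1 − 27%) = 2.1900%.
WACC = 0.4195 × 15.0000% + 0.1017 × 5.9818% + 0.4788 × 2.1900% = 7.9496%.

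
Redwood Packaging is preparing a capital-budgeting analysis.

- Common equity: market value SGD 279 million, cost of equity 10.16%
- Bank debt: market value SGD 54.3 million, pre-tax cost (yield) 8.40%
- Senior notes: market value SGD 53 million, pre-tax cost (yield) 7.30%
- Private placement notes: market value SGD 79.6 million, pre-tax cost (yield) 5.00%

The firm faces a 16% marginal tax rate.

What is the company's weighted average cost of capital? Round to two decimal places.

8.32%

Total capital V = 279 + 54.3 + 53 + 79.6 = 465.9.
Equity: weight = 279/465.9 = 0.5988; cost = 10.16%.
Bank debt: weight = 54.3/465.9 = 0.1165; after-tax cost = 8.4% × (1 − 16%) = 7.0560%.
Senior notes: weight = 53/465.9 = 0.1138; after-tax cost = 7.3% × (1 − 16%) = 6.1320%.
Private placement notes: weight = 79.6/465.9 = 0.1709; after-tax cost = 5% × (1 − 16%) = 4.2000%.
WACC = 0.5988 × 10.1600% + 0.1165 × 7.0560% + 0.1138 × 6.1320% + 0.1709 × 4.2000% = 8.3217%.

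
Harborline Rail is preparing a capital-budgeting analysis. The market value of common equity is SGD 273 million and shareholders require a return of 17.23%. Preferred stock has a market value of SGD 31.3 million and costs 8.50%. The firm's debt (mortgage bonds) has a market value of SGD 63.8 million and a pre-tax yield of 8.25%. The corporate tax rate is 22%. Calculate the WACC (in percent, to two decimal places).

14.62%

Total capital V = 273 + 31.3 + 63.8 = 368.1.
Equity: weight = 273/368.1 = 0.7416; cost = 17.23%.
Preferred: weight = 31.3/368.1 = 0.0850; cost = 8.5%.
Mortgage bonds: weight = 63.8/368.1 = 0.1733; after-tax cost = 8.25% × (1 − 22%) = 6.4350%.
WACC = 0.7416 × 17.2300% + 0.0850 × 8.5000% + 0.1733 × 6.4350% = 14.6167%.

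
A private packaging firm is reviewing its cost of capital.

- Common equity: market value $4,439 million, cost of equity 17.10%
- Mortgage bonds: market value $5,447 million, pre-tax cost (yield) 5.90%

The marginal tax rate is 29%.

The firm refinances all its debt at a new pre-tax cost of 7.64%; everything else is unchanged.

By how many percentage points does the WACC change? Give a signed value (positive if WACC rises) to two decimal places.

Current WACC:
Total capital V = 4439 + 5447 = 9886.
Equity: weight = 4439/9886 = 0.4490; cost = 17.1%.
Mortgage bonds: weight = 5447/9886 = 0.5510; after-tax cost = 5.9% × (1 − 29%) = 4.1890%.
WACC = 0.4490 × 17.1000% + 0.5510 × 4.1890% = 9.9863%.
After the change:
Total capital V = 4439 + 5447 = 9886.
Equity: weight = 4439/9886 = 0.4490; cost = 17.1%.
Mortgage bonds: weight = 5447/9886 = 0.5510; after-tax cost = 7.64% × (1 − 29%) = 5.4244%.
WACC = 0.4490 × 17.1000% + 0.5510 × 5.4244% = 10.6670%.
Change in WACC = 10.6670% − 9.9863% = 0.6807 pp.

+0.68 pp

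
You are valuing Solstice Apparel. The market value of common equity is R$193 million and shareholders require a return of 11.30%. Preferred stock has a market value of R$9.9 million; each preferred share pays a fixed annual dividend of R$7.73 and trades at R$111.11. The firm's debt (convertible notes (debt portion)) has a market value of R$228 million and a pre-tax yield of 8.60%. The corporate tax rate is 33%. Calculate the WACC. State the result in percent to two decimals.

Cost of preferred: Rp = 7.73 / 111.11 = 6.9571%.
Total capital V = 193 + 9.9 + 228 = 430.9.
Equity: weight = 193/430.9 = 0.4479; cost = 11.3%.
Preferred: weight = 9.9/430.9 = 0.0230; cost = 6.9571%.
Convertible notes (debt portion): weight = 228/430.9 = 0.5291; after-tax cost = 8.6% × (1 − 33%) = 5.7620%.
WACC = 0.4479 × 11.3000% + 0.0230 × 6.9571% + 0.5291 × 5.7620% = 8.2699%.

8.27%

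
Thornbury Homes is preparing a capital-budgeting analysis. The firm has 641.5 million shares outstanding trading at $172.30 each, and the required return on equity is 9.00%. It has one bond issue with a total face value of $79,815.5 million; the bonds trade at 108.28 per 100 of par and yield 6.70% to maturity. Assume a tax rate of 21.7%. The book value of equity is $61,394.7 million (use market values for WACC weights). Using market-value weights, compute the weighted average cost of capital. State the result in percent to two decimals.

7.35%

Market value of equity E = 172.3 × 641.5m = 110530.45m. Market value of debt D = 79815.5m × 108.28/100 = 86424.2234m.
Total capital V = 110530.45 + 86424.2234 = 196954.6734.
Equity: weight = 110530.45/196954.6734 = 0.5612; cost = 9%.
Bonds outstanding: weight = 86424.2234/196954.6734 = 0.4388; after-tax cost = 6.7% × (1 − 21.7%) = 5.2461%.
WACC = 0.5612 × 9.0000% + 0.4388 × 5.2461% = 7.3528%.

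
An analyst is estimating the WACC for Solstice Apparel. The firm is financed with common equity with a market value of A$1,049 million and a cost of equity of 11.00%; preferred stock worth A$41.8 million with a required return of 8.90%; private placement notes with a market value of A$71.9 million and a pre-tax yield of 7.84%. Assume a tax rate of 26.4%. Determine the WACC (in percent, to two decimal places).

Total capital V = 1049 + 41.8 + 71.9 = 1162.7.
Equity: weight = 1049/1162.7 = 0.9022; cost = 11%.
Preferred: weight = 41.8/1162.7 = 0.0360; cost = 8.9%.
Private placement notes: weight = 71.9/1162.7 = 0.0618; after-tax cost = 7.84% × (1 − 26.4%) = 5.7702%.
WACC = 0.9022 × 11.0000% + 0.0360 × 8.9000% + 0.0618 × 5.7702% = 10.6011%.

10.60%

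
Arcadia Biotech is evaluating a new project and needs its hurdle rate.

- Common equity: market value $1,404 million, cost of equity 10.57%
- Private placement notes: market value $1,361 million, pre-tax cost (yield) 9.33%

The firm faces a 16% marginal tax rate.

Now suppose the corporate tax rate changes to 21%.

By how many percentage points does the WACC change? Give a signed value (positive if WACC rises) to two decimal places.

-0.23 pp

Current WACC:
Total capital V = 1404 + 1361 = 2765.
Equity: weight = 1404/2765 = 0.5078; cost = 10.57%.
Private placement notes: weight = 1361/2765 = 0.4922; after-tax cost = 9.33% × (1 − 16%) = 7.8372%.
WACC = 0.5078 × 10.5700% + 0.4922 × 7.8372% = 9.2248%.
After the change:
Total capital V = 1404 + 1361 = 2765.
Equity: weight = 1404/2765 = 0.5078; cost = 10.57%.
Private placement notes: weight = 1361/2765 = 0.4922; after-tax cost = 9.33% × (1 − 21%) = 7.3707%.
WACC = 0.5078 × 10.5700% + 0.4922 × 7.3707% = 8.9952%.
Change in WACC = 8.9952% − 9.2248% = -0.2296 pp.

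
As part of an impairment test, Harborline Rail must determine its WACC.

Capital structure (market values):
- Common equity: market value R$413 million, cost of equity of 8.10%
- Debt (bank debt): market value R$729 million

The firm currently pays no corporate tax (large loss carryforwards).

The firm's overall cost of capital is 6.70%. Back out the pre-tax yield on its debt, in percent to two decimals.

Total capital V = 413 + 729 = 1142.
Equity weight = 413/1142 = 0.3616.
Bank debt weight = 729/1142 = 0.6384.
Equity contribution = 0.3616 × 8.1% = 2.9293%.
Remaining for debt = 6.7% − 2.9293% = 3.7707%.
Rd × (1 − 0%) × 0.6384 = 3.7707%  ⇒  Rd = 5.9069%.

5.91%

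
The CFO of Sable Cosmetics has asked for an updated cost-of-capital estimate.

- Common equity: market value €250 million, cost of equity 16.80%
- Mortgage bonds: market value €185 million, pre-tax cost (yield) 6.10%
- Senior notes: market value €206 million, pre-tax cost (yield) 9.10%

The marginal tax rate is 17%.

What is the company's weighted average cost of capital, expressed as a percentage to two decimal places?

Total capital V = 250 + 185 + 206 = 641.
Equity: weight = 250/641 = 0.3900; cost = 16.8%.
Mortgage bonds: weight = 185/641 = 0.2886; after-tax cost = 6.1% × (1 − 17%) = 5.0630%.
Senior notes: weight = 206/641 = 0.3214; after-tax cost = 9.1% × (1 − 17%) = 7.5530%.
WACC = 0.3900 × 16.8000% + 0.2886 × 5.0630% + 0.3214 × 7.5530% = 10.4408%.

10.44%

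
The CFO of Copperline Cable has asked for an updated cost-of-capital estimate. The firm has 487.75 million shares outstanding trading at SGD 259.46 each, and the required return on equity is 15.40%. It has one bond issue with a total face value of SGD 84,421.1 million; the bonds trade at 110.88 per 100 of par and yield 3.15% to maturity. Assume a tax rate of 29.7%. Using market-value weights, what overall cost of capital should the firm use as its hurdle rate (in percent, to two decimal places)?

Market value of equity E = 259.46 × 487.75m = 126551.615m. Market value of debt D = 84421.1m × 110.88/100 = 93606.11568m.
Total capital V = 126551.615 + 93606.11568 = 220157.73068.
Equity: weight = 126551.615/220157.73068 = 0.5748; cost = 15.4%.
Bonds outstanding: weight = 93606.11568/220157.73068 = 0.4252; after-tax cost = 3.15% × (1 − 29.7%) = 2.2145%.
WACC = 0.5748 × 15.4000% + 0.4252 × 2.2145% = 9.7938%.

9.79%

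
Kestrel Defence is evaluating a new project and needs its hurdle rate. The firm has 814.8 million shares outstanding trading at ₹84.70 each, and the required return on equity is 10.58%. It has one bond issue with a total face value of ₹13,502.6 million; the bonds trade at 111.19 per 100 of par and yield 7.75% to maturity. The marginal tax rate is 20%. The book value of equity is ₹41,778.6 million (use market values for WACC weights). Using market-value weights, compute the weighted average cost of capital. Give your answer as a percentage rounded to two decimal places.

Market value of equity E = 84.7 × 814.8m = 69013.56m. Market value of debt D = 13502.6m × 111.19/100 = 15013.54094m.
Total capital V = 69013.56 + 15013.54094 = 84027.10094.
Equity: weight = 69013.56/84027.10094 = 0.8213; cost = 10.58%.
Bonds outstanding: weight = 15013.54094/84027.10094 = 0.1787; after-tax cost = 7.75% × (1 − 20%) = 6.2000%.
WACC = 0.8213 × 10.5800% + 0.1787 × 6.2000% = 9.7974%.

9.80%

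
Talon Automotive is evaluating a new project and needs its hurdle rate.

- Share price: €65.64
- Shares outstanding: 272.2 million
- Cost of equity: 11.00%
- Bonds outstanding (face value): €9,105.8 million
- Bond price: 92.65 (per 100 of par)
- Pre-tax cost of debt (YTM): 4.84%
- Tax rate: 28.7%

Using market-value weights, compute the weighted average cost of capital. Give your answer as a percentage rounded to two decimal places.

Market value of equity E = 65.64 × 272.2m = 17867.208m. Market value of debt D = 9105.8m × 92.65/100 = 8436.5237m.
Total capital V = 17867.208 + 8436.5237 = 26303.7317.
Equity: weight = 17867.208/26303.7317 = 0.6793; cost = 11%.
Bonds outstanding: weight = 8436.5237/26303.7317 = 0.3207; after-tax cost = 4.84% × (1 − 28.7%) = 3.4509%.
WACC = 0.6793 × 11.0000% + 0.3207 × 3.4509% = 8.5787%.

8.58%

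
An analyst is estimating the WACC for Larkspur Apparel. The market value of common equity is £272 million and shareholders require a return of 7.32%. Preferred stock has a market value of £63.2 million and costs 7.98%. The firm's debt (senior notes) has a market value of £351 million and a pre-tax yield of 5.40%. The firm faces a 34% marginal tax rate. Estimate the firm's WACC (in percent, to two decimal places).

Total capital V = 272 + 63.2 + 351 = 686.2.
Equity: weight = 272/686.2 = 0.3964; cost = 7.32%.
Preferred: weight = 63.2/686.2 = 0.0921; cost = 7.98%.
Senior notes: weight = 351/686.2 = 0.5115; after-tax cost = 5.4% × (1 − 34%) = 3.5640%.
WACC = 0.3964 × 7.3200% + 0.0921 × 7.9800% + 0.5115 × 3.5640% = 5.4595%.

5.46%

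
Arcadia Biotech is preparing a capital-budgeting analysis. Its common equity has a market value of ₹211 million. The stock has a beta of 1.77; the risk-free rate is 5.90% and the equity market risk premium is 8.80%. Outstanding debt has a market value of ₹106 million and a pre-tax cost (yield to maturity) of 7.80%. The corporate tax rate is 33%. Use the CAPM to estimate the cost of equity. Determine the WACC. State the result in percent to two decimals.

16.04%

Cost of equity via CAPM: Re = 5.9% + 1.77 × 8.8% = 21.4760%.
Total capital V = 211 + 106 = 317.
Equity: weight = 211/317 = 0.6656; cost = 21.476%.
Debt: weight = 106/317 = 0.3344; after-tax cost = 7.8% × (1 − 33%) = 5.2260%.
WACC = 0.6656 × 21.4760% + 0.3344 × 5.2260% = 16.0422%.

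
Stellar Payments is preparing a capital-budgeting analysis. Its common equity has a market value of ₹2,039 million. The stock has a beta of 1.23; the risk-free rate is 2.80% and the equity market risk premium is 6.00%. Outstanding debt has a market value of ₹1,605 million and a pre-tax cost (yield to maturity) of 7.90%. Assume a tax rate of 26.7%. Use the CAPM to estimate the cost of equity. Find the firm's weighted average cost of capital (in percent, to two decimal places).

Cost of equity via CAPM: Re = 2.8% + 1.23 × 6.0% = 10.1800%.
Total capital V = 2039 + 1605 = 3644.
Equity: weight = 2039/3644 = 0.5595; cost = 10.18%.
Debt: weight = 1605/3644 = 0.4405; after-tax cost = 7.9% × (1 − 26.7%) = 5.7907%.
WACC = 0.5595 × 10.1800% + 0.4405 × 5.7907% = 8.2467%.

8.25%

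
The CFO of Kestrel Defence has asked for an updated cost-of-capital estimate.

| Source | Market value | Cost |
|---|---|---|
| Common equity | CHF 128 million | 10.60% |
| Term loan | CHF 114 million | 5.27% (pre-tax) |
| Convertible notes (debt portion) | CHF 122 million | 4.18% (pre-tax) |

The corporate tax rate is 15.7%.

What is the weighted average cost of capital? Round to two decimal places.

Total capital V = 128 + 114 + 122 = 364.
Equity: weight = 128/364 = 0.3516; cost = 10.6%.
Term loan: weight = 114/364 = 0.3132; after-tax cost = 5.27% × (1 − 15.7%) = 4.4426%.
Convertible notes (debt portion): weight = 122/364 = 0.3352; after-tax cost = 4.18% × (1 − 15.7%) = 3.5237%.
WACC = 0.3516 × 10.6000% + 0.3132 × 4.4426% + 0.3352 × 3.5237% = 6.2999%.

6.30%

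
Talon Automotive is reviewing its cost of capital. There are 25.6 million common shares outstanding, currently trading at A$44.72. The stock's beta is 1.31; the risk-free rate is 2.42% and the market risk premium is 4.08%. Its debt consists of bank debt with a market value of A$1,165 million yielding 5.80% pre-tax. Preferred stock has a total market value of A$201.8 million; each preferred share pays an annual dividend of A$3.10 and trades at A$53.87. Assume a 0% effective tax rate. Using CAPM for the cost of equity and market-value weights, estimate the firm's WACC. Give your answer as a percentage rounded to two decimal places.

6.69%

Cost of equity via CAPM: Re = 2.42% + 1.31 × 4.08% = 7.7648%.
Cost of preferred: Rp = 3.1 / 53.87 = 5.7546%.
Market value of equity E = 44.72 × 25.6m = 1144.832m.
Total capital V = 1144.832 + 201.8 + 1165 = 2511.632.
Equity: weight = 1144.832/2511.632 = 0.4558; cost = 7.7648%.
Preferred: weight = 201.8/2511.632 = 0.0803; cost = 5.7546%.
Bank debt: weight = 1165/2511.632 = 0.4638; after-tax cost = 5.8% × (1 − 0%) = 5.8000%.
WACC = 0.4558 × 7.7648% + 0.0803 × 5.7546% + 0.4638 × 5.8000% = 6.6919%.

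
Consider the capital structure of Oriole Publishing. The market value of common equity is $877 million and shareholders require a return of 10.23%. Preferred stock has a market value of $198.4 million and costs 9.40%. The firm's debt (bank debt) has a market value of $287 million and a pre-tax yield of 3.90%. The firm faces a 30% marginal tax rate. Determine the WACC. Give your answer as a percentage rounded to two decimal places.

Total capital V = 877 + 198.4 + 287 = 1362.4.
Equity: weight = 877/1362.4 = 0.6437; cost = 10.23%.
Preferred: weight = 198.4/1362.4 = 0.1456; cost = 9.4%.
Bank debt: weight = 287/1362.4 = 0.2107; after-tax cost = 3.9% × (1 − 30%) = 2.7300%.
WACC = 0.6437 × 10.2300% + 0.1456 × 9.4000% + 0.2107 × 2.7300% = 8.5292%.

8.53%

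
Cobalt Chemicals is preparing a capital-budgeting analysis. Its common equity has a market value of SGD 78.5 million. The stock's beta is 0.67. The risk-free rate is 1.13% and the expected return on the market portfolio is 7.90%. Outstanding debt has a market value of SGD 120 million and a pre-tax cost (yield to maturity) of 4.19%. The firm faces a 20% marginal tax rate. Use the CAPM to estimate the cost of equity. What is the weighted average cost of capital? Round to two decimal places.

4.27%

Market risk premium = 7.9% − 1.13% = 6.77%.
Cost of equity via CAPM: Re = 1.13% + 0.67 × 6.77% = 5.6659%.
Total capital V = 78.5 + 120 = 198.5.
Equity: weight = 78.5/198.5 = 0.3955; cost = 5.6659%.
Debt: weight = 120/198.5 = 0.6045; after-tax cost = 4.19% × (1 − 20%) = 3.3520%.
WACC = 0.3955 × 5.6659% + 0.6045 × 3.3520% = 4.2671%.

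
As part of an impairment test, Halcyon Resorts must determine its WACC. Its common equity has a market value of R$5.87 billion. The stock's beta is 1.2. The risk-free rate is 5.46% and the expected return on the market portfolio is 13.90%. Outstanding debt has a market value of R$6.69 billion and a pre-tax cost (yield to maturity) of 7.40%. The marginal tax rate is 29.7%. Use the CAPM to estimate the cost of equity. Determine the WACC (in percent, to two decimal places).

10.06%

Market risk premium = 13.9% − 5.46% = 8.44%.
Cost of equity via CAPM: Re = 5.46% + 1.2 × 8.44% = 15.5880%.
Total capital V = 5.87 + 6.69 = 12.56.
Equity: weight = 5.87/12.56 = 0.4674; cost = 15.588%.
Debt: weight = 6.69/12.56 = 0.5326; after-tax cost = 7.4% × (1 − 29.7%) = 5.2022%.
WACC = 0.4674 × 15.5880% + 0.5326 × 5.2022% = 10.0561%.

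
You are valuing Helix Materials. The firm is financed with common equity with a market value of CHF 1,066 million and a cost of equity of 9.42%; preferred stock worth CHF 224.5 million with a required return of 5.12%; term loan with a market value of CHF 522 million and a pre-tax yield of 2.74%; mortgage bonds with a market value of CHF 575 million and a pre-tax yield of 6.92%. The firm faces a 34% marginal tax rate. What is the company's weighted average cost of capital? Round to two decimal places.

6.18%

Total capital V = 1066 + 224.5 + 522 + 575 = 2387.5.
Equity: weight = 1066/2387.5 = 0.4465; cost = 9.42%.
Preferred: weight = 224.5/2387.5 = 0.0940; cost = 5.12%.
Term loan: weight = 522/2387.5 = 0.2186; after-tax cost = 2.74% × (1 − 34%) = 1.8084%.
Mortgage bonds: weight = 575/2387.5 = 0.2408; after-tax cost = 6.92% × (1 − 34%) = 4.5672%.
WACC = 0.4465 × 9.4200% + 0.0940 × 5.1200% + 0.2186 × 1.8084% + 0.2408 × 4.5672% = 6.1827%.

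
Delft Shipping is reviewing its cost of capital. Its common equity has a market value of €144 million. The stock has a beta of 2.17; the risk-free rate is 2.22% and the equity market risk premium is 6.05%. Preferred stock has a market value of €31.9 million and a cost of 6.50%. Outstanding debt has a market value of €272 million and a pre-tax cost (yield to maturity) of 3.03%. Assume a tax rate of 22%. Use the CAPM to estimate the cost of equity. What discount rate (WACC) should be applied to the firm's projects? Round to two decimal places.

6.83%

Cost of equity via CAPM: Re = 2.22% + 2.17 × 6.05% = 15.3485%.
Total capital V = 144 + 31.9 + 272 = 447.9.
Equity: weight = 144/447.9 = 0.3215; cost = 15.3485%.
Preferred: weight = 31.9/447.9 = 0.0712; cost = 6.5%.
Debt: weight = 272/447.9 = 0.6073; after-tax cost = 3.03% × (1 − 22%) = 2.3634%.
WACC = 0.3215 × 15.3485% + 0.0712 × 6.5000% + 0.6073 × 2.3634% = 6.8327%.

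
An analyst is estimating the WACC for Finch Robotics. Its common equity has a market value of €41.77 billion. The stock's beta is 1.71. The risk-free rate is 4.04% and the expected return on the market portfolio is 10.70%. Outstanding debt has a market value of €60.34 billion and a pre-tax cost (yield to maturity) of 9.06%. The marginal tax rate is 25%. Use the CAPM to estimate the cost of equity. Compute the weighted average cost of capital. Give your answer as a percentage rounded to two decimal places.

10.33%

Market risk premium = 10.7% − 4.04% = 6.66%.
Cost of equity via CAPM: Re = 4.04% + 1.71 × 6.66% = 15.4286%.
Total capital V = 41.77 + 60.34 = 102.11.
Equity: weight = 41.77/102.11 = 0.4091; cost = 15.4286%.
Debt: weight = 60.34/102.11 = 0.5909; after-tax cost = 9.06% × (1 − 25%) = 6.7950%.
WACC = 0.4091 × 15.4286% + 0.5909 × 6.7950% = 10.3267%.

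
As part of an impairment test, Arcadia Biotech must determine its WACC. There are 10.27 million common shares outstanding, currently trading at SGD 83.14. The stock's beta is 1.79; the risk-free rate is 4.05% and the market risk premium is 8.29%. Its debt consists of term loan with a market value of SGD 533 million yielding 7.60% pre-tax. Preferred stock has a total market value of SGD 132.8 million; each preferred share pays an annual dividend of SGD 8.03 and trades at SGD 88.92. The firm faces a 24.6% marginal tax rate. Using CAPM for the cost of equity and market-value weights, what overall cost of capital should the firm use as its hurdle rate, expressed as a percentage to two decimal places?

13.41%

Cost of equity via CAPM: Re = 4.05% + 1.79 × 8.29% = 18.8891%.
Cost of preferred: Rp = 8.03 / 88.92 = 9.0306%.
Market value of equity E = 83.14 × 10.27m = 853.8478m.
Total capital V = 853.8478 + 132.8 + 533 = 1519.6478.
Equity: weight = 853.8478/1519.6478 = 0.5619; cost = 18.8891%.
Preferred: weight = 132.8/1519.6478 = 0.0874; cost = 9.0306%.
Term loan: weight = 533/1519.6478 = 0.3507; after-tax cost = 7.6% × (1 − 24.6%) = 5.7304%.
WACC = 0.5619 × 18.8891% + 0.0874 × 9.0306% + 0.3507 × 5.7304% = 13.4123%.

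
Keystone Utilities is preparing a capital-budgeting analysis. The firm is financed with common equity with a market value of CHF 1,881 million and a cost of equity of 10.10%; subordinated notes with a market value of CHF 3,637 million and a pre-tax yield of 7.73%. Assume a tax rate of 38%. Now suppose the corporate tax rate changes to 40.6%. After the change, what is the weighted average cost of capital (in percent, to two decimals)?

After the change:
Total capital V = 1881 + 3637 = 5518.
Equity: weight = 1881/5518 = 0.3409; cost = 10.1%.
Subordinated notes: weight = 3637/5518 = 0.6591; after-tax cost = 7.73% × (1 − 40.6%) = 4.5916%.
WACC = 0.3409 × 10.1000% + 0.6591 × 4.5916% = 6.4693%.

6.47%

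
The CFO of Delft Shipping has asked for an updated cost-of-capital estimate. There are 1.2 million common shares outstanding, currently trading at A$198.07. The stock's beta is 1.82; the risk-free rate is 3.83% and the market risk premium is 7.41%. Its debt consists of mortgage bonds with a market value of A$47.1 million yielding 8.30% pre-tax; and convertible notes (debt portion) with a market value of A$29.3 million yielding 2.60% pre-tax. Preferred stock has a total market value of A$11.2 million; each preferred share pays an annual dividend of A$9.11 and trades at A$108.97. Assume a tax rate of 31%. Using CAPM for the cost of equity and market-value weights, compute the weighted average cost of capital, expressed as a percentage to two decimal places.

Cost of equity via CAPM: Re = 3.83% + 1.82 × 7.41% = 17.3162%.
Cost of preferred: Rp = 9.11 / 108.97 = 8.3601%.
Market value of equity E = 198.07 × 1.2m = 237.684m.
Total capital V = 237.684 + 11.2 + 47.1 + 29.3 = 325.284.
Equity: weight = 237.684/325.284 = 0.7307; cost = 17.3162%.
Preferred: weight = 11.2/325.284 = 0.0344; cost = 8.3601%.
Mortgage bonds: weight = 47.1/325.284 = 0.1448; after-tax cost = 8.3% × (1 − 31%) = 5.7270%.
Convertible notes (debt portion): weight = 29.3/325.284 = 0.0901; after-tax cost = 2.6% × (1 − 31%) = 1.7940%.
WACC = 0.7307 × 17.3162% + 0.0344 × 8.3601% + 0.1448 × 5.7270% + 0.0901 × 1.7940% = 13.9316%.

13.93%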